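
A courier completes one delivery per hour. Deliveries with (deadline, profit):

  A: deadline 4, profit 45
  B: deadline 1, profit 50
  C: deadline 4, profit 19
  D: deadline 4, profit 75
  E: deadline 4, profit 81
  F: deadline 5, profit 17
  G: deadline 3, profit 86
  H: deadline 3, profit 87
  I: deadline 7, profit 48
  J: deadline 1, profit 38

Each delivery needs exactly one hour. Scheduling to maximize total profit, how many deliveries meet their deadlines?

Sort by profit descending; place each in the latest free slot ≤ its deadline.
Profit order: H=87 G=86 E=81 D=75 B=50 I=48 A=45 J=38 C=19 F=17
Assign: H→slot 3, G→slot 2, E→slot 4, D→slot 1, B skipped, I→slot 7, A skipped, J skipped, C skipped, F→slot 5.
Slots: [1:D] [2:G] [3:H] [4:E] [5:F] [7:I]
6 of 10 scheduled.

6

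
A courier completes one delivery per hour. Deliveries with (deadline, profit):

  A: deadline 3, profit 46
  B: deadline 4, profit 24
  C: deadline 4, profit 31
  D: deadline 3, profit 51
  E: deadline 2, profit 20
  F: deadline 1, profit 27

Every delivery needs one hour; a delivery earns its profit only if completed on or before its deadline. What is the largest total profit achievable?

Sort by profit descending; place each in the latest free slot ≤ its deadline.
Profit order: D=51 A=46 C=31 F=27 B=24 E=20
Assign: D→slot 3, A→slot 2, C→slot 4, F→slot 1, B skipped, E skipped.
Slots: [1:F] [2:A] [3:D] [4:C]
Profit = 27 + 46 + 51 + 31 = 155

155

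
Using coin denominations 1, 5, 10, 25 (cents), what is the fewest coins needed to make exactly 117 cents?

Use the largest denomination that fits, subtract, and repeat.
117 − 4×25→17 − 1×10→7 − 1×5→2 − 2×1→0
Total coins = 4 + 1 + 1 + 2 = 8

8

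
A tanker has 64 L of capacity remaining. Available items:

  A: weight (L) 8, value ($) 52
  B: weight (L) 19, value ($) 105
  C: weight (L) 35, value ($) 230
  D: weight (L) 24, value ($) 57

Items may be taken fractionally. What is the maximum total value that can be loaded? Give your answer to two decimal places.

Sort by value per unit weight and fill in that order.
Order: C (230/35=6.57) > A (52/8=6.50) > B (105/19=5.53) > D (57/24=2.38)
Fill: take C (35 @ 230) → take A (8 @ 52) → take B (19 @ 105) → take 2/24 of D → 4.75; 64/64 used.
Total value = 391.75

391.75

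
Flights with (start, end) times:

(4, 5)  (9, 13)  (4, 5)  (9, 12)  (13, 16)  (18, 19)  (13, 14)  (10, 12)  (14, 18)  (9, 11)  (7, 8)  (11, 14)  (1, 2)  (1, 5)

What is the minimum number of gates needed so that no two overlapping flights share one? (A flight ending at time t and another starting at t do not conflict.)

The answer is the maximum number of intervals overlapping at any instant.
Events (time:±→running): 1:+→1 1:+→2 2:-→1 4:+→2 4:+→3 5:-→2 5:-→1 5:-→0 7:+→1 8:-→0 9:+→1 9:+→2 9:+→3 10:+→4 … peak 4.

4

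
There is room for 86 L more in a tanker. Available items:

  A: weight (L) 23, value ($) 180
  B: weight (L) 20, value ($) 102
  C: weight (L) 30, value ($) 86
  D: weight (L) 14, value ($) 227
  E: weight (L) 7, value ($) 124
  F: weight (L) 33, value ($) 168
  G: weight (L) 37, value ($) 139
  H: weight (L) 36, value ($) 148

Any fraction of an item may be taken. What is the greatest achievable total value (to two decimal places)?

Ratios (sorted): E 17.71, D 16.21, A 7.83, B 5.10, F 5.09, H 4.11, G 3.76, C 2.87
take E (7 @ 124); take D (14 @ 227); take A (23 @ 180); take B (20 @ 102); take 22/33 of F → 112.00. Capacity used 86/86.
Total value = 745.00

745.00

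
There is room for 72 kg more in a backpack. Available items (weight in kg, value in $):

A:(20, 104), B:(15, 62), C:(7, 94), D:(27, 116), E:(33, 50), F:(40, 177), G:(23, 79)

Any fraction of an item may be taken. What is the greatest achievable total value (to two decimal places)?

Order: C (94/7=13.43) > A (104/20=5.20) > F (177/40=4.42) > D (116/27=4.30) > B (62/15=4.13) > G (79/23=3.43) > E (50/33=1.52)
Fill: take C (7 @ 94) → take A (20 @ 104) → take F (40 @ 177) → take 5/27 of D → 21.48; 72/72 used.
Total value = 396.48

396.48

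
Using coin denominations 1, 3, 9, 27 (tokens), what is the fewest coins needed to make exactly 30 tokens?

Greedy: take as many of the largest coin as possible, then repeat with the remainder.
30 − 1×27→3 − 1×3→0
Total coins = 1 + 1 = 2

2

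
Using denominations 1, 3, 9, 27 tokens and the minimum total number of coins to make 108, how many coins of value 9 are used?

108 = 4×27
Count of 9: 0

0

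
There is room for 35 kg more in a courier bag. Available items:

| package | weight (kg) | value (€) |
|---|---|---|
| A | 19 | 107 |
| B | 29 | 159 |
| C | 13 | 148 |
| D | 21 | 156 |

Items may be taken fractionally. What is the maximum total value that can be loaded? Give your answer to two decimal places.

Greedy by value/weight ratio, highest first.
Order: C (148/13=11.38) > D (156/21=7.43) > A (107/19=5.63) > B (159/29=5.48)
Fill: take C (13 @ 148) → take D (21 @ 156) → take 1/19 of A → 5.63; 35/35 used.
Total value = 309.63

309.63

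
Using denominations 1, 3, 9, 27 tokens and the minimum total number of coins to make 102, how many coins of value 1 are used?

0

102 − 3×27→21 − 2×9→3 − 1×3→0
Count of 1: 0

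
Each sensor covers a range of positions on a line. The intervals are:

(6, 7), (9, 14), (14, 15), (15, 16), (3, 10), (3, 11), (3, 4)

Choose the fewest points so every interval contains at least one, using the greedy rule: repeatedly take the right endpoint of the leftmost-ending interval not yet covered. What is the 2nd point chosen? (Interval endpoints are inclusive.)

7

Sort by right endpoint; whenever an interval is uncovered, place a point at its right end.
By right end: [3,4]  [6,7]  [3,10]  [3,11]  [9,14]  [14,15]  [15,16]
[3,4] uncovered → point at 4; [6,7] uncovered → point at 7; [9,14] uncovered → point at 14; [15,16] uncovered → point at 16.
Points: 4, 7, 14, 16 (4 total).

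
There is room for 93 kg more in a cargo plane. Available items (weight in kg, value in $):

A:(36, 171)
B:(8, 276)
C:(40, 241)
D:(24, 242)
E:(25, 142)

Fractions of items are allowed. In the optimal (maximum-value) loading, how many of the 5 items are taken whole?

Greedy by value/weight ratio, highest first.
Ratios (sorted): B 34.50, D 10.08, C 6.03, E 5.68, A 4.75
take B (8 @ 276); take D (24 @ 242); take C (40 @ 241); take 21/25 of E → 119.28. Capacity used 93/93.
3 item(s) taken whole; one partial (take 21/25 of E).

3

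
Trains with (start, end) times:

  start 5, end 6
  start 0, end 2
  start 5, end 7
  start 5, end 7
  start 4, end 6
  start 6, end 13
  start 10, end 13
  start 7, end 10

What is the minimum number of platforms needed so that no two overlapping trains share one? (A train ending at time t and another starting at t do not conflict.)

starts: [0, 4, 5, 5, 5, 6, 7, 10]
ends:   [2, 6, 6, 7, 7, 10, 13, 13]
s0→1 e2→0 s4→1 s5→2 s5→3 s5→4  — peak 4.

4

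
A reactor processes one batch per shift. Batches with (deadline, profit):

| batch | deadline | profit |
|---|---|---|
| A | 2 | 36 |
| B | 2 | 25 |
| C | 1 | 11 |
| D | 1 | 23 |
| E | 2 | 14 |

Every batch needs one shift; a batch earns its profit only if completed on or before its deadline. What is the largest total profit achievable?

By profit: A(d2,36), B(d2,25), D(d1,23), E(d2,14), C(d1,11)
A→slot 2; B→slot 1; D skipped; E skipped; C skipped.
Profit = 25 + 36 = 61

61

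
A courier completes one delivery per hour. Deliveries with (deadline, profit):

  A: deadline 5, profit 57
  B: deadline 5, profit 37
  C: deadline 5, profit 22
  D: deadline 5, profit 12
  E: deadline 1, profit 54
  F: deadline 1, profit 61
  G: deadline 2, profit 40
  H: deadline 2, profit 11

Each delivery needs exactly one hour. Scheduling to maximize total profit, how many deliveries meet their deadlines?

5

Profit order: F=61 A=57 E=54 G=40 B=37 C=22 D=12 H=11
Assign: F→slot 1, A→slot 5, E skipped, G→slot 2, B→slot 4, C→slot 3, D skipped, H skipped.
Slots: [1:F] [2:G] [3:C] [4:B] [5:A]
5 of 8 scheduled.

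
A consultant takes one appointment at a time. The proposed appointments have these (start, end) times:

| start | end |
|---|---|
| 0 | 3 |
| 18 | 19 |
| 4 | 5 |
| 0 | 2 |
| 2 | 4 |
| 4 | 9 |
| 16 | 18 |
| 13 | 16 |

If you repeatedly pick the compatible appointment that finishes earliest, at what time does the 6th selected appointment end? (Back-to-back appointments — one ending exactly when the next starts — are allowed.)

19

Sort by end time and greedily take each interval whose start is ≥ the last chosen end.
Sorted by end: (0,2)  (0,3)  (2,4)  (4,5)  (4,9)  (13,16)  (16,18)  (18,19)
take (0,2); take (2,4); take (4,5); take (13,16); take (16,18); take (18,19).
Selected: (0,2) (2,4) (4,5) (13,16) (16,18) (18,19)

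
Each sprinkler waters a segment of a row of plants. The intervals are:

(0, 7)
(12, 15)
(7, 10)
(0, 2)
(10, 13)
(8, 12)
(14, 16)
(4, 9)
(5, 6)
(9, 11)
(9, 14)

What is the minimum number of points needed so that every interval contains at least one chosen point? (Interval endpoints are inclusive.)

4

Sort by right endpoint; whenever an interval is uncovered, place a point at its right end.
Sorted: [0,2] [5,6] [0,7] [4,9] [7,10] [9,11] [8,12] [10,13] [9,14] [12,15] [14,16]
{[0,2]} hit by 2; {[5,6],[0,7],[4,9]} hit by 6; {[7,10],[9,11],[8,12],[10,13],[9,14]} hit by 10; {[12,15],[14,16]} hit by 15.
Points: 2, 6, 10, 15 (4 total).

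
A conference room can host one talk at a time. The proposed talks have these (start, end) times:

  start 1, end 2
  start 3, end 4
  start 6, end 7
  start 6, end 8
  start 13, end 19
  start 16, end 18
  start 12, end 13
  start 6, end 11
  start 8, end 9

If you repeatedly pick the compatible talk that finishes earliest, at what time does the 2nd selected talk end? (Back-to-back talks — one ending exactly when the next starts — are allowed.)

Greedy by earliest finish: after sorting by end time, pick each interval compatible with the last pick.
Sorted by end: (1,2)  (3,4)  (6,7)  (6,8)  (8,9)  (6,11)  (12,13)  (16,18)  (13,19)
take (1,2); take (3,4); take (6,7); skip (6,8); take (8,9); skip (6,11); take (12,13); take (16,18).
Selected: (1,2) (3,4) (6,7) (8,9) (12,13) (16,18)

4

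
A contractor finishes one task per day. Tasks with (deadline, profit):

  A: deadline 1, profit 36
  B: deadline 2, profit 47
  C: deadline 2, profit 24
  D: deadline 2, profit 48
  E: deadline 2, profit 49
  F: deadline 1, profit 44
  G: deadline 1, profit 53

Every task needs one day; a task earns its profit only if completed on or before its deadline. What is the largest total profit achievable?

By profit: G(d1,53), E(d2,49), D(d2,48), B(d2,47), F(d1,44), A(d1,36), C(d2,24)
G→slot 1; E→slot 2; D skipped; B skipped; F skipped; A skipped; C skipped.
Profit = 53 + 49 = 102

102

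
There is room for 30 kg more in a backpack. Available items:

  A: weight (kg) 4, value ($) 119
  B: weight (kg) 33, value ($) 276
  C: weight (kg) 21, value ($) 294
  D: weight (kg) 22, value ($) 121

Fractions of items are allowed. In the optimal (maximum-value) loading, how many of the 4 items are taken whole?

2

Sort by value per unit weight and fill in that order.
Ratios (sorted): A 29.75, C 14.00, B 8.36, D 5.50
take A (4 @ 119); take C (21 @ 294); take 5/33 of B → 41.82. Capacity used 30/30.
2 item(s) taken whole; one partial (take 5/33 of B).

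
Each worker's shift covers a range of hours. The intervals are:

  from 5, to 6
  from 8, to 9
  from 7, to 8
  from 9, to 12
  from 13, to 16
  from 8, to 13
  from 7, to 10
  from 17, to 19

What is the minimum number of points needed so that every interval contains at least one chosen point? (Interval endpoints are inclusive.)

5

By right end: [5,6]  [7,8]  [8,9]  [7,10]  [9,12]  [8,13]  [13,16]  [17,19]
[5,6] uncovered → point at 6; [7,8] uncovered → point at 8; [9,12] uncovered → point at 12; [13,16] uncovered → point at 16; [17,19] uncovered → point at 19.
Points: 6, 8, 12, 16, 19 (5 total).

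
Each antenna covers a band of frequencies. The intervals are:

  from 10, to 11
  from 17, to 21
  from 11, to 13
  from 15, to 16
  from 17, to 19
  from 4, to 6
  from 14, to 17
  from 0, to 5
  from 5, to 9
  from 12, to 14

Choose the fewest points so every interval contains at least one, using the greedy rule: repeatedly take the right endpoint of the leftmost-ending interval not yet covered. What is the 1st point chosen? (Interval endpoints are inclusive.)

By right end: [0,5]  [4,6]  [5,9]  [10,11]  [11,13]  [12,14]  [15,16]  [14,17]  [17,19]  [17,21]
[0,5] uncovered → point at 5; [10,11] uncovered → point at 11; [12,14] uncovered → point at 14; [15,16] uncovered → point at 16; [17,19] uncovered → point at 19.
Points: 5, 11, 14, 16, 19 (5 total).

5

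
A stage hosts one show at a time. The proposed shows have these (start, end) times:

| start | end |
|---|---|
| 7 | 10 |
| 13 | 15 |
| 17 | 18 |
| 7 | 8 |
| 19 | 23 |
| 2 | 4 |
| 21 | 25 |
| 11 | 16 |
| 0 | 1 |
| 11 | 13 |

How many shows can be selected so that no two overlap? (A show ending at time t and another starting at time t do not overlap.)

By end time: (0,1), (2,4), (7,8), (7,10), (11,13), (13,15), (11,16), (17,18), (19,23), (21,25).
Pick (0,1); next start ≥ 1 → (2,4); next start ≥ 4 → (7,8); next start ≥ 8 → (11,13); next start ≥ 13 → (13,15); next start ≥ 15 → (17,18); next start ≥ 18 → (19,23).
Selected 7 shows.

7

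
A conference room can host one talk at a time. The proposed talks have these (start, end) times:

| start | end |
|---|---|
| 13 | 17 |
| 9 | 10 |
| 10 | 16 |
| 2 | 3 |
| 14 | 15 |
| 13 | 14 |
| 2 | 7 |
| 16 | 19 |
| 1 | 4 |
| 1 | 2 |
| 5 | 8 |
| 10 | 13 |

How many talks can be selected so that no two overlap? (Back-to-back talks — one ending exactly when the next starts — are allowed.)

8

Order by finish time; keep every interval that doesn't clash with the previous kept one.
Sorted by end: (1,2)  (2,3)  (1,4)  (2,7)  (5,8)  (9,10)  (10,13)  (13,14)  (14,15)  (10,16)  (13,17)  (16,19)
take (1,2); take (2,3); skip (2,7); take (5,8); take (9,10); take (10,13); take (13,14); take (14,15); skip (10,16); skip (13,17); take (16,19).
Selected 8 talks.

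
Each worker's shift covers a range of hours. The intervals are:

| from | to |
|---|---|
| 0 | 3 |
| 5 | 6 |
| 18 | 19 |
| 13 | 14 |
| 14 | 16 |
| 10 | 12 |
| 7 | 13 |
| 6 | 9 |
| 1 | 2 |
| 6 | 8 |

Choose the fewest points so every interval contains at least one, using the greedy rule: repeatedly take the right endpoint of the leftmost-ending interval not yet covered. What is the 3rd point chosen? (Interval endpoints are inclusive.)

Sorted: [1,2] [0,3] [5,6] [6,8] [6,9] [10,12] [7,13] [13,14] [14,16] [18,19]
{[1,2],[0,3]} hit by 2; {[5,6],[6,8],[6,9]} hit by 6; {[10,12],[7,13]} hit by 12; {[13,14],[14,16]} hit by 14; {[18,19]} hit by 19.
Points: 2, 6, 12, 14, 19 (5 total).

12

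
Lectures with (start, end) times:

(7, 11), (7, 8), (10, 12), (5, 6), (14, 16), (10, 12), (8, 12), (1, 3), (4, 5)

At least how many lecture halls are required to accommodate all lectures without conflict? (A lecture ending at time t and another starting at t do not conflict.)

4

Count concurrent intervals with a sweep; the peak is the room count.
starts: [1, 4, 5, 7, 7, 8, 10, 10, 14]
ends:   [3, 5, 6, 8, 11, 12, 12, 12, 16]
s1→1 e3→0 s4→1 e5→0 s5→1 e6→0 s7→1 s7→2 e8→1 s8→2 s10→3 s10→4  — peak 4.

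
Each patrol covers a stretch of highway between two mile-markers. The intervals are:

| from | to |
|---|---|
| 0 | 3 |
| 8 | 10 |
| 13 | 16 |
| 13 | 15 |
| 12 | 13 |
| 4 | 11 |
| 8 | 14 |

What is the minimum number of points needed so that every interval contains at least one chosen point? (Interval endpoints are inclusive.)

Process intervals by earliest right end; each time one isn't hit yet, stab at its right endpoint.
Sorted: [0,3] [8,10] [4,11] [12,13] [8,14] [13,15] [13,16]
{[0,3]} hit by 3; {[8,10],[4,11]} hit by 10; {[12,13],[8,14],[13,15],[13,16]} hit by 13.
Points: 3, 10, 13 (3 total).

3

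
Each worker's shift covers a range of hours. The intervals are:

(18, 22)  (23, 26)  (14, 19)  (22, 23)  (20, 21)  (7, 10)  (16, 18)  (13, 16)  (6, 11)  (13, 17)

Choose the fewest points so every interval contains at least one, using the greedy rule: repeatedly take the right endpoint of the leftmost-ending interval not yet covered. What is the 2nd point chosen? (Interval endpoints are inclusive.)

Process intervals by earliest right end; each time one isn't hit yet, stab at its right endpoint.
By right end: [7,10]  [6,11]  [13,16]  [13,17]  [16,18]  [14,19]  [20,21]  [18,22]  [22,23]  [23,26]
[7,10] uncovered → point at 10; [13,16] uncovered → point at 16; [20,21] uncovered → point at 21; [22,23] uncovered → point at 23.
Points: 10, 16, 21, 23 (4 total).

16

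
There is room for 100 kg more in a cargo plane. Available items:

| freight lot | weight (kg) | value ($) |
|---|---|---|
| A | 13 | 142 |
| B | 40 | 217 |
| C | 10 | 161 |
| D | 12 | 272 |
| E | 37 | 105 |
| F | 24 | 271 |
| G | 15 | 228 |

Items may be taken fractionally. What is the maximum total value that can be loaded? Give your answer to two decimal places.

1215.05

Order: D (272/12=22.67) > C (161/10=16.10) > G (228/15=15.20) > F (271/24=11.29) > A (142/13=10.92) > B (217/40=5.42) > E (105/37=2.84)
Fill: take D (12 @ 272) → take C (10 @ 161) → take G (15 @ 228) → take F (24 @ 271) → take A (13 @ 142) → take 26/40 of B → 141.05; 100/100 used.
Total value = 1215.05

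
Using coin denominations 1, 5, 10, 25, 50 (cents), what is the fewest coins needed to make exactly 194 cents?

194 = 3×50 + 1×25 + 1×10 + 1×5 + 4×1
Total coins = 3 + 1 + 1 + 1 + 4 = 10

10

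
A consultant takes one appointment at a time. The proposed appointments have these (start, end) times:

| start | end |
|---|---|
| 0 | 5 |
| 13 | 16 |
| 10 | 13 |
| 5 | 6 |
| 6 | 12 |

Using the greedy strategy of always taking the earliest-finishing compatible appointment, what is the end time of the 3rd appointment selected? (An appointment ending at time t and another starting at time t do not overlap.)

12

Sorted by end: (0,5)  (5,6)  (6,12)  (10,13)  (13,16)
take (0,5); take (5,6); take (6,12); skip (10,13); take (13,16).
Selected: (0,5) (5,6) (6,12) (13,16)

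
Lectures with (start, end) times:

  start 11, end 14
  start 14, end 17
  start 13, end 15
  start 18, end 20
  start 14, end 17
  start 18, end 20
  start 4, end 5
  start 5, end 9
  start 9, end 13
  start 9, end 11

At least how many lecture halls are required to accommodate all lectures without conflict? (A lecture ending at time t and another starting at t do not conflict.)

Count concurrent intervals with a sweep; the peak is the room count.
Events (time:±→running): 4:+→1 5:-→0 5:+→1 9:-→0 9:+→1 9:+→2 11:-→1 11:+→2 13:-→1 13:+→2 14:-→1 14:+→2 14:+→3 … peak 3.

3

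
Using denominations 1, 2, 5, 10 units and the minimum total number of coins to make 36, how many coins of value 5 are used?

1

Greedy: take as many of the largest coin as possible, then repeat with the remainder.
36 = 3×10 + 1×5 + 1×1
Count of 5: 1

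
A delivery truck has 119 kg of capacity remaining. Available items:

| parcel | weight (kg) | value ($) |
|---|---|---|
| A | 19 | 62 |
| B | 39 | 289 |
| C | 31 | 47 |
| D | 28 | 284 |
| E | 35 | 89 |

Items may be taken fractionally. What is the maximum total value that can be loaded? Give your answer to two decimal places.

Ratios (sorted): D 10.14, B 7.41, A 3.26, E 2.54, C 1.52
take D (28 @ 284); take B (39 @ 289); take A (19 @ 62); take 33/35 of E → 83.91. Capacity used 119/119.
Total value = 718.91

718.91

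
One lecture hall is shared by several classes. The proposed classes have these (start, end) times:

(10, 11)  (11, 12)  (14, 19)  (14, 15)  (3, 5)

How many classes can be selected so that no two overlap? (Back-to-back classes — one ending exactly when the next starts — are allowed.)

4

Greedy by earliest finish: after sorting by end time, pick each interval compatible with the last pick.
Sorted by end: (3,5)  (10,11)  (11,12)  (14,15)  (14,19)
take (3,5); take (10,11); take (11,12); take (14,15).
Selected 4 classes.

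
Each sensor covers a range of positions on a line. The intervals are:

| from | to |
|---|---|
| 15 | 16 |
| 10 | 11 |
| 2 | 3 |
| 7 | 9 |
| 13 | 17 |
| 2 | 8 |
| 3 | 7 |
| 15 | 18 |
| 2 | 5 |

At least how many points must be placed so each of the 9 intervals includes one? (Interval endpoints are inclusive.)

Process intervals by earliest right end; each time one isn't hit yet, stab at its right endpoint.
By right end: [2,3]  [2,5]  [3,7]  [2,8]  [7,9]  [10,11]  [15,16]  [13,17]  [15,18]
[2,3] uncovered → point at 3; [7,9] uncovered → point at 9; [10,11] uncovered → point at 11; [15,16] uncovered → point at 16.
Points: 3, 9, 11, 16 (4 total).

4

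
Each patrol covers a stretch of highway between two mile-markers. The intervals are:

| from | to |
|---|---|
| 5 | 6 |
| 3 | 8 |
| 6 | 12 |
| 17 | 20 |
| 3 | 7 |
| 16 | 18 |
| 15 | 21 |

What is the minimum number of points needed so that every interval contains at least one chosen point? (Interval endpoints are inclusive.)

2

Sorted: [5,6] [3,7] [3,8] [6,12] [16,18] [17,20] [15,21]
{[5,6],[3,7],[3,8],[6,12]} hit by 6; {[16,18],[17,20],[15,21]} hit by 18.
Points: 6, 18 (2 total).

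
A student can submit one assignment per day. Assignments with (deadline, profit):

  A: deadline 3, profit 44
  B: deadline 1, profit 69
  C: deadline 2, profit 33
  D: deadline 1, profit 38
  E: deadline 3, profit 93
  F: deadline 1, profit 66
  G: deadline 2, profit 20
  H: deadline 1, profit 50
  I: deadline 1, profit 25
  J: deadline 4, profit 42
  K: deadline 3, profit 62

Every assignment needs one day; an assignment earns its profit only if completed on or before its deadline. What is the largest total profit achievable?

266

Sort by profit descending; place each in the latest free slot ≤ its deadline.
Profit order: E=93 B=69 F=66 K=62 H=50 A=44 J=42 D=38 C=33 I=25 G=20
Assign: E→slot 3, B→slot 1, F skipped, K→slot 2, H skipped, A skipped, J→slot 4, D skipped, C skipped, I skipped, G skipped.
Slots: [1:B] [2:K] [3:E] [4:J]
Profit = 69 + 62 + 93 + 42 = 266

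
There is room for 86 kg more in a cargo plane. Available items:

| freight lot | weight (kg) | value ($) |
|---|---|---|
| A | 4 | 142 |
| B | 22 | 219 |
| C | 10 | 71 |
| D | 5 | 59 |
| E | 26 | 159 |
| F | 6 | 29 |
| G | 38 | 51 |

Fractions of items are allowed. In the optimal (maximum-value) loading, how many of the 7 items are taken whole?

Greedy by value/weight ratio, highest first.
Ratios (sorted): A 35.50, D 11.80, B 9.95, C 7.10, E 6.12, F 4.83, G 1.34
take A (4 @ 142); take D (5 @ 59); take B (22 @ 219); take C (10 @ 71); take E (26 @ 159); take F (6 @ 29); take 13/38 of G → 17.45. Capacity used 86/86.
6 item(s) taken whole; one partial (take 13/38 of G).

6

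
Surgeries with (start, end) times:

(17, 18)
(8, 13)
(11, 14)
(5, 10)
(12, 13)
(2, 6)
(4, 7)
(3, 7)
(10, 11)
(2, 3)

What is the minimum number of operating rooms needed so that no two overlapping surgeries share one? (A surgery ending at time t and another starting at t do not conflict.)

Count concurrent intervals with a sweep; the peak is the room count.
starts: [2, 2, 3, 4, 5, 8, 10, 11, 12, 17]
ends:   [3, 6, 7, 7, 10, 11, 13, 13, 14, 18]
s2→1 s2→2 e3→1 s3→2 s4→3 s5→4  — peak 4.

4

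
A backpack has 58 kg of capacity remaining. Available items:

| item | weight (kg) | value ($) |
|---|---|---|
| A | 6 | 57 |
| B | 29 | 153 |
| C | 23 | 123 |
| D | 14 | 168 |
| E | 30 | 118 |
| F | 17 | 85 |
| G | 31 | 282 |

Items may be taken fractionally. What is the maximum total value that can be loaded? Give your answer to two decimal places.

Order: D (168/14=12.00) > A (57/6=9.50) > G (282/31=9.10) > C (123/23=5.35) > B (153/29=5.28) > F (85/17=5.00) > E (118/30=3.93)
Fill: take D (14 @ 168) → take A (6 @ 57) → take G (31 @ 282) → take 7/23 of C → 37.43; 58/58 used.
Total value = 544.43

544.43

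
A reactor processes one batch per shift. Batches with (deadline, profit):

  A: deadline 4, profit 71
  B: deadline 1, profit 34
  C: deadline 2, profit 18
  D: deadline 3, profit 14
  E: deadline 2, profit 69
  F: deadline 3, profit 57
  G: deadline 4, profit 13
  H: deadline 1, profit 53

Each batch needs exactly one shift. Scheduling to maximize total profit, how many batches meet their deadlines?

Take jobs in profit order; each goes to the latest open slot no later than its deadline.
By profit: A(d4,71), E(d2,69), F(d3,57), H(d1,53), B(d1,34), C(d2,18), D(d3,14), G(d4,13)
A→slot 4; E→slot 2; F→slot 3; H→slot 1; B skipped; C skipped; D skipped; G skipped.
4 of 8 scheduled.

4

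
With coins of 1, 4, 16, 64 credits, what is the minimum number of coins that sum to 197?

5

197 − 3×64→5 − 1×4→1 − 1×1→0
Total coins = 3 + 1 + 1 = 5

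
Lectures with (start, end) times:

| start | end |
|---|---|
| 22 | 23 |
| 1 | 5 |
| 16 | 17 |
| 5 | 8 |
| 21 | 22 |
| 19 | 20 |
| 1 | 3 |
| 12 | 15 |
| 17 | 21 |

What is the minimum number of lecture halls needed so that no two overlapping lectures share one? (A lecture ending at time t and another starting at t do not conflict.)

Count concurrent intervals with a sweep; the peak is the room count.
Events (time:±→running): 1:+→1 1:+→2 … peak 2.

2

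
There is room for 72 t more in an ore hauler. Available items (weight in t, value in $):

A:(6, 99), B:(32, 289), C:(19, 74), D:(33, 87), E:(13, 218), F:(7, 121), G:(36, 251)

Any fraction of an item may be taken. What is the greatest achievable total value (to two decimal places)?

824.61

Order: F (121/7=17.29) > E (218/13=16.77) > A (99/6=16.50) > B (289/32=9.03) > G (251/36=6.97) > C (74/19=3.89) > D (87/33=2.64)
Fill: take F (7 @ 121) → take E (13 @ 218) → take A (6 @ 99) → take B (32 @ 289) → take 14/36 of G → 97.61; 72/72 used.
Total value = 824.61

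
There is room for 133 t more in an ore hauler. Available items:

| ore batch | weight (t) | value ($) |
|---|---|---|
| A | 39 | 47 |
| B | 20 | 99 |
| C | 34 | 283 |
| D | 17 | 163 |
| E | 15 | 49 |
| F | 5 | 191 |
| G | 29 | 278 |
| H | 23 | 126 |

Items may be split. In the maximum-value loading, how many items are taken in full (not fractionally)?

Order: F (191/5=38.20) > D (163/17=9.59) > G (278/29=9.59) > C (283/34=8.32) > H (126/23=5.48) > B (99/20=4.95) > E (49/15=3.27) > A (47/39=1.21)
Fill: take F (5 @ 191) → take D (17 @ 163) → take G (29 @ 278) → take C (34 @ 283) → take H (23 @ 126) → take B (20 @ 99) → take 5/15 of E → 16.33; 133/133 used.
6 item(s) taken whole; one partial (take 5/15 of E).

6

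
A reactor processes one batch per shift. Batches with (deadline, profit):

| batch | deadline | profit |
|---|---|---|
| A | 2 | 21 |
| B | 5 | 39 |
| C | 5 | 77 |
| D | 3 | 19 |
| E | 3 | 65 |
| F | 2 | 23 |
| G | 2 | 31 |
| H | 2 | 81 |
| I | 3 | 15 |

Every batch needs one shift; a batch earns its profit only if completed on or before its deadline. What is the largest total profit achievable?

Sort by profit descending; place each in the latest free slot ≤ its deadline.
By profit: H(d2,81), C(d5,77), E(d3,65), B(d5,39), G(d2,31), F(d2,23), A(d2,21), D(d3,19), I(d3,15)
H→slot 2; C→slot 5; E→slot 3; B→slot 4; G→slot 1; F skipped; A skipped; D skipped; I skipped.
Profit = 31 + 81 + 65 + 39 + 77 = 293

293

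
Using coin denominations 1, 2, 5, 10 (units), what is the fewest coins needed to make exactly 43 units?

43 − 4×10→3 − 1×2→1 − 1×1→0
Total coins = 4 + 1 + 1 = 6

6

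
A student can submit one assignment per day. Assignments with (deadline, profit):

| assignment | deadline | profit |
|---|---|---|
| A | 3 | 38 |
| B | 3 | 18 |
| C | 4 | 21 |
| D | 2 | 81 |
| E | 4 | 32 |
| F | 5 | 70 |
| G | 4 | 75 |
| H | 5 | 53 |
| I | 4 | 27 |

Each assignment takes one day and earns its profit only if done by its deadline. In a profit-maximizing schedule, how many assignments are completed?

Sort by profit descending; place each in the latest free slot ≤ its deadline.
By profit: D(d2,81), G(d4,75), F(d5,70), H(d5,53), A(d3,38), E(d4,32), I(d4,27), C(d4,21), B(d3,18)
D→slot 2; G→slot 4; F→slot 5; H→slot 3; A→slot 1; E skipped; I skipped; C skipped; B skipped.
5 of 9 scheduled.

5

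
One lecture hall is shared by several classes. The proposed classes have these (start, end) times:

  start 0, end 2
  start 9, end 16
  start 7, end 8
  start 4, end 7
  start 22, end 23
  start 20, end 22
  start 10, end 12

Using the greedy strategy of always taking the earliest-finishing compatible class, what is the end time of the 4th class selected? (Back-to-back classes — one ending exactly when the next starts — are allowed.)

Greedy by earliest finish: after sorting by end time, pick each interval compatible with the last pick.
By end time: (0,2), (4,7), (7,8), (10,12), (9,16), (20,22), (22,23).
Pick (0,2); next start ≥ 2 → (4,7); next start ≥ 7 → (7,8); next start ≥ 8 → (10,12); next start ≥ 12 → (20,22); next start ≥ 22 → (22,23).
Selected: (0,2) (4,7) (7,8) (10,12) (20,22) (22,23)

12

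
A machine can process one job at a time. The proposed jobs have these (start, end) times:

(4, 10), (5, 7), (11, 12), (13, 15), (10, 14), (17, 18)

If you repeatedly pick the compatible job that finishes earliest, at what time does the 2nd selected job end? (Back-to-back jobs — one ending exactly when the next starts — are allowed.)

Greedy by earliest finish: after sorting by end time, pick each interval compatible with the last pick.
By end time: (5,7), (4,10), (11,12), (10,14), (13,15), (17,18).
Pick (5,7); next start ≥ 7 → (11,12); next start ≥ 12 → (13,15); next start ≥ 15 → (17,18).
Selected: (5,7) (11,12) (13,15) (17,18)

12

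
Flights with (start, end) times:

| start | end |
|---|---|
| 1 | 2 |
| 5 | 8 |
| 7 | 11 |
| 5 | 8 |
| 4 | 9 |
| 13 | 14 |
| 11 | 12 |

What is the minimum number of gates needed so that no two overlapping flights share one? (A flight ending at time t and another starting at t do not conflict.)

Count concurrent intervals with a sweep; the peak is the room count.
starts: [1, 4, 5, 5, 7, 11, 13]
ends:   [2, 8, 8, 9, 11, 12, 14]
s1→1 e2→0 s4→1 s5→2 s5→3 s7→4  — peak 4.

4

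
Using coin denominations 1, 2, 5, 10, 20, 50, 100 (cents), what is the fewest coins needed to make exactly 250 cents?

Use the largest denomination that fits, subtract, and repeat.
250 − 2×100→50 − 1×50→0
Total coins = 2 + 1 = 3

3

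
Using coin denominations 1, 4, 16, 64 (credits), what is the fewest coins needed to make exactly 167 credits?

8

167 − 2×64→39 − 2×16→7 − 1×4→3 − 3×1→0
Total coins = 2 + 2 + 1 + 3 = 8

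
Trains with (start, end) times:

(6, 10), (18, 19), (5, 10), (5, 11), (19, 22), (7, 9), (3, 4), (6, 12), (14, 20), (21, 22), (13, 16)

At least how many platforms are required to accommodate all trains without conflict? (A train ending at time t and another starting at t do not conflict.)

The answer is the maximum number of intervals overlapping at any instant.
Events (time:±→running): 3:+→1 4:-→0 5:+→1 5:+→2 6:+→3 6:+→4 7:+→5 … peak 5.

5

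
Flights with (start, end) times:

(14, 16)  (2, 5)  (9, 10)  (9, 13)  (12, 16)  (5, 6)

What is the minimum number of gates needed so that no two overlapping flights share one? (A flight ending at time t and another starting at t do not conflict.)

The answer is the maximum number of intervals overlapping at any instant.
starts: [2, 5, 9, 9, 12, 14]
ends:   [5, 6, 10, 13, 16, 16]
s2→1 e5→0 s5→1 e6→0 s9→1 s9→2  — peak 2.

2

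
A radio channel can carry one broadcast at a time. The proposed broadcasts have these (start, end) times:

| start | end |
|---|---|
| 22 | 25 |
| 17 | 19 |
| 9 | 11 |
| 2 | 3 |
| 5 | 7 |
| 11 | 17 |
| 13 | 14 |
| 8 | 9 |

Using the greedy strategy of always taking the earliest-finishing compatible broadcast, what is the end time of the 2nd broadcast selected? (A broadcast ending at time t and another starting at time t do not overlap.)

7

By end time: (2,3), (5,7), (8,9), (9,11), (13,14), (11,17), (17,19), (22,25).
Pick (2,3); next start ≥ 3 → (5,7); next start ≥ 7 → (8,9); next start ≥ 9 → (9,11); next start ≥ 11 → (13,14); next start ≥ 14 → (17,19); next start ≥ 19 → (22,25).
Selected: (2,3) (5,7) (8,9) (9,11) (13,14) (17,19) (22,25)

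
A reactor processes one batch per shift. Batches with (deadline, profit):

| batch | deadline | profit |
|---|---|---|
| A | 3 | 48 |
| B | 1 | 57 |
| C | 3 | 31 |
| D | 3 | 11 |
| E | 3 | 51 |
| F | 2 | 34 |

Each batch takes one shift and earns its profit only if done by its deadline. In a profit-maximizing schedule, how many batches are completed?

3

By profit: B(d1,57), E(d3,51), A(d3,48), F(d2,34), C(d3,31), D(d3,11)
B→slot 1; E→slot 3; A→slot 2; F skipped; C skipped; D skipped.
3 of 6 scheduled.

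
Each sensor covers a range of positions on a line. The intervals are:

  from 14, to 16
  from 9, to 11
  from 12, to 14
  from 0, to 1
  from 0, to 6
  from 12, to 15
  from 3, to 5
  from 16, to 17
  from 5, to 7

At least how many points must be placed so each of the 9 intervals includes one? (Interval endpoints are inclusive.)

By right end: [0,1]  [3,5]  [0,6]  [5,7]  [9,11]  [12,14]  [12,15]  [14,16]  [16,17]
[0,1] uncovered → point at 1; [3,5] uncovered → point at 5; [9,11] uncovered → point at 11; [12,14] uncovered → point at 14; [16,17] uncovered → point at 17.
Points: 1, 5, 11, 14, 17 (5 total).

5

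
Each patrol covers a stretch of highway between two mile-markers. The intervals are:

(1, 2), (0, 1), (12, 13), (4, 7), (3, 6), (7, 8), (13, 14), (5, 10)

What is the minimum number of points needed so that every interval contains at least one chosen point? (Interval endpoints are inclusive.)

4

By right end: [0,1]  [1,2]  [3,6]  [4,7]  [7,8]  [5,10]  [12,13]  [13,14]
[0,1] uncovered → point at 1; [3,6] uncovered → point at 6; [7,8] uncovered → point at 8; [12,13] uncovered → point at 13.
Points: 1, 6, 8, 13 (4 total).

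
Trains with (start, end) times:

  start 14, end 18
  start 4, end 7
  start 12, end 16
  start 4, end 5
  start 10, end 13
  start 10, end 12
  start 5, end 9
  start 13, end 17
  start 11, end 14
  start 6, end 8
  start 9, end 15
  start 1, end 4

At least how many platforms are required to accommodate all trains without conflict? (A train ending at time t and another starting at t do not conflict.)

4

Count concurrent intervals with a sweep; the peak is the room count.
Events (time:±→running): 1:+→1 4:-→0 4:+→1 4:+→2 5:-→1 5:+→2 6:+→3 7:-→2 8:-→1 9:-→0 9:+→1 10:+→2 10:+→3 11:+→4 … peak 4.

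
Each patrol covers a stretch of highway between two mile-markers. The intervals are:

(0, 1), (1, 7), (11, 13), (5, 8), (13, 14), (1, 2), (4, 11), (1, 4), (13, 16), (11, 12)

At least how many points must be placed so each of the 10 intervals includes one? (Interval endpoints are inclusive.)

4

Sort by right endpoint; whenever an interval is uncovered, place a point at its right end.
By right end: [0,1]  [1,2]  [1,4]  [1,7]  [5,8]  [4,11]  [11,12]  [11,13]  [13,14]  [13,16]
[0,1] uncovered → point at 1; [5,8] uncovered → point at 8; [11,12] uncovered → point at 12; [13,14] uncovered → point at 14.
Points: 1, 8, 12, 14 (4 total).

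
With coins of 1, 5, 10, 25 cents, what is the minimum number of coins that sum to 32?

4

Use the largest denomination that fits, subtract, and repeat.
32 = 1×25 + 1×5 + 2×1
Total coins = 1 + 1 + 2 = 4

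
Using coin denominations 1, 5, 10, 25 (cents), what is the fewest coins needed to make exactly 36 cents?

Greedy: take as many of the largest coin as possible, then repeat with the remainder.
36 = 1×25 + 1×10 + 1×1
Total coins = 1 + 1 + 1 = 3

3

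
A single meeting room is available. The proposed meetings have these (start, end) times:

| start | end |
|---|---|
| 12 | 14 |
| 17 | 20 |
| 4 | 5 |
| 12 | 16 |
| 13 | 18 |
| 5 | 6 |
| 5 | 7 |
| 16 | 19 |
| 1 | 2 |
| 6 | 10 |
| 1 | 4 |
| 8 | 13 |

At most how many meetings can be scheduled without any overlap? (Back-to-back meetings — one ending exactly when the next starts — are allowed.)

6

Order by finish time; keep every interval that doesn't clash with the previous kept one.
By end time: (1,2), (1,4), (4,5), (5,6), (5,7), (6,10), (8,13), (12,14), (12,16), (13,18), (16,19), (17,20).
Pick (1,2); next start ≥ 2 → (4,5); next start ≥ 5 → (5,6); next start ≥ 6 → (6,10); next start ≥ 10 → (12,14); next start ≥ 14 → (16,19).
Selected 6 meetings.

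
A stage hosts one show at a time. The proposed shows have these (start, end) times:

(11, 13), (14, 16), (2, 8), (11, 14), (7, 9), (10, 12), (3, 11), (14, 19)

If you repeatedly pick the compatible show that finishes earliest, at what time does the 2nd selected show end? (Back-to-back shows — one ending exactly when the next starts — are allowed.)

Greedy by earliest finish: after sorting by end time, pick each interval compatible with the last pick.
Sorted by end: (2,8)  (7,9)  (3,11)  (10,12)  (11,13)  (11,14)  (14,16)  (14,19)
take (2,8); skip (7,9); skip (3,11); take (10,12); skip (11,14); take (14,16).
Selected: (2,8) (10,12) (14,16)

12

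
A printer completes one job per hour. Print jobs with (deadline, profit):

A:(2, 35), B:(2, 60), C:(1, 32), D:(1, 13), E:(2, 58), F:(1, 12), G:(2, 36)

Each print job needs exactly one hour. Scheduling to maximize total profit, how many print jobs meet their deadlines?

By profit: B(d2,60), E(d2,58), G(d2,36), A(d2,35), C(d1,32), D(d1,13), F(d1,12)
B→slot 2; E→slot 1; G skipped; A skipped; C skipped; D skipped; F skipped.
2 of 7 scheduled.

2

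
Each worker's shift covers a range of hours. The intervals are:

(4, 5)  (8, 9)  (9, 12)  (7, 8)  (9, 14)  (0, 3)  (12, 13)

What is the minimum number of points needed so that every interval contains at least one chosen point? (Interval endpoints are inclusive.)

4

By right end: [0,3]  [4,5]  [7,8]  [8,9]  [9,12]  [12,13]  [9,14]
[0,3] uncovered → point at 3; [4,5] uncovered → point at 5; [7,8] uncovered → point at 8; [9,12] uncovered → point at 12.
Points: 3, 5, 8, 12 (4 total).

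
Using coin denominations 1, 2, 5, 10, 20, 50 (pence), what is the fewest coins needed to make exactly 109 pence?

5

109 = 2×50 + 1×5 + 2×2
Total coins = 2 + 1 + 2 = 5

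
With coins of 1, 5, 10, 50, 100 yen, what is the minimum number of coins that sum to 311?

311 − 3×100→11 − 1×10→1 − 1×1→0
Total coins = 3 + 1 + 1 = 5

5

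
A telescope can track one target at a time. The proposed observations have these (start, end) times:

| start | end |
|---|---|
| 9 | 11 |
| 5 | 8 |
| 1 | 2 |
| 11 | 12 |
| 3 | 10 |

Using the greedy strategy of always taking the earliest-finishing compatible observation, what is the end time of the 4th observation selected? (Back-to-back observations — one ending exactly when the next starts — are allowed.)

12

Order by finish time; keep every interval that doesn't clash with the previous kept one.
By end time: (1,2), (5,8), (3,10), (9,11), (11,12).
Pick (1,2); next start ≥ 2 → (5,8); next start ≥ 8 → (9,11); next start ≥ 11 → (11,12).
Selected: (1,2) (5,8) (9,11) (11,12)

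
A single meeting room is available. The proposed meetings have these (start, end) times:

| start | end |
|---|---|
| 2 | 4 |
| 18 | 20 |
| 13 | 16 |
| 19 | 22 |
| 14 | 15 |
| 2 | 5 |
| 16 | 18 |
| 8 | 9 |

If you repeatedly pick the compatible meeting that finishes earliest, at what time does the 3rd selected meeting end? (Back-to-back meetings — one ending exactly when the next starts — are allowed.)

Greedy by earliest finish: after sorting by end time, pick each interval compatible with the last pick.
By end time: (2,4), (2,5), (8,9), (14,15), (13,16), (16,18), (18,20), (19,22).
Pick (2,4); next start ≥ 4 → (8,9); next start ≥ 9 → (14,15); next start ≥ 15 → (16,18); next start ≥ 18 → (18,20).
Selected: (2,4) (8,9) (14,15) (16,18) (18,20)

15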